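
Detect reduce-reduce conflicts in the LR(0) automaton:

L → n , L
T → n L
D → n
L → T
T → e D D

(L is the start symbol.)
Augment with L' → L and build the canonical LR(0) collection (I0 = CLOSURE({[L' → . L]}), then GOTO on every symbol after a dot until no new states appear). It has 11 states:
  I0: { [L → . T], [L → . n , L], [L' → . L], [T → . e D D], [T → . n L] }  — shift
  I1: { [L' → L .] }  — accept
  I2: { [L → T .] }  — reduce
  I3: { [D → . n], [T → e . D D] }  — shift
  I4: { [L → . T], [L → . n , L], [L → n . , L], [T → . e D D], [T → . n L], [T → n . L] }  — shift
  I5: { [L → . T], [L → . n , L], [L → n , . L], [T → . e D D], [T → . n L] }  — shift
  I6: { [T → n L .] }  — reduce
  I7: { [L → n , L .] }  — reduce
  I8: { [D → . n], [T → e D . D] }  — shift
  I9: { [D → n .] }  — reduce
  I10: { [T → e D D .] }  — reduce

No state contains more than one complete item.

Answer: No reduce-reduce conflicts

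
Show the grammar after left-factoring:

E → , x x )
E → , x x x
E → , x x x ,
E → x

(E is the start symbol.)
Left-factoring transforms A → αβ₁ | αβ₂ into A → αA' and A' → β₁ | β₂
(α is the longest common prefix among the alternatives). Repeat until
no nonterminal has two alternatives with a common prefix.

Round 1: E has alternatives sharing prefix ', x x'. Introduce E': E → , x x E'
  Add: E' → )
  Add: E' → x
  Add: E' → x ,

Round 2: E' has alternatives sharing prefix 'x'. Introduce E'': E' → x E''
  Add: E'' → ε
  Add: E'' → ,

No remaining common prefixes — done.

Resulting grammar:
E → , x x E'
E' → )
E' → x E''
E'' → ε
E'' → ,
E → x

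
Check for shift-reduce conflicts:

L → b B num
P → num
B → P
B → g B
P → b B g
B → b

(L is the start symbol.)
A shift-reduce conflict occurs when an LR(0) state has both:
  - a complete (reduce) item [A → α .] (dot at the end), and
  - a shift item [B → β . c γ] (dot before a terminal).

Augment with L' → L and build the canonical LR(0) collection (I0 = CLOSURE({[L' → . L]}), then GOTO on every symbol after a dot until no new states appear). It has 12 states:
  I0: { [L → . b B num], [L' → . L] }  — shift
  I1: { [L' → L .] }  — accept
  I2: { [B → . P], [B → . b], [B → . g B], [L → b . B num], [P → . b B g], [P → . num] }  — shift
  I3: { [L → b B . num] }  — shift
  I4: { [B → P .] }  — reduce
  I5: { [B → . P], [B → . b], [B → . g B], [B → b .], [P → . b B g], [P → . num], [P → b . B g] }  — shift, reduce
  I6: { [B → . P], [B → . b], [B → . g B], [B → g . B], [P → . b B g], [P → . num] }  — shift
  I7: { [P → num .] }  — reduce
  I8: { [B → g B .] }  — reduce
  I9: { [P → b B . g] }  — shift
  I10: { [P → b B g .] }  — reduce
  I11: { [L → b B num .] }  — reduce

I5 contains reduce item [B → b .] and shift items [B → . b], [B → . g B], [P → . b B g], [P → . num] — shift-reduce conflict.

Answer: Yes — I5: [B → b .] vs [B → . b]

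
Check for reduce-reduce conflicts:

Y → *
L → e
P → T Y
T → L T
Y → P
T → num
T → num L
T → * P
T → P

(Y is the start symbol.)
Yes — I3: [T → P .] vs [Y → P .]; I13: [T → * P .] vs [T → P .]

A reduce-reduce conflict occurs when an LR(0) state has two complete items [A → α .] and [B → β .] — both call for a reduction, and with no lookahead the parser cannot choose between them.

Augment with Y' → Y and build the canonical LR(0) collection (I0 = CLOSURE({[Y' → . Y]}), then GOTO on every symbol after a dot until no new states appear). It has 14 states:
  I0: { [L → . e], [P → . T Y], [T → . * P], [T → . L T], [T → . P], [T → . num L], [T → . num], [Y → . *], [Y → . P], [Y' → . Y] }  — shift
  I1: { [L → . e], [P → . T Y], [T → * . P], [T → . * P], [T → . L T], [T → . P], [T → . num L], [T → . num], [Y → * .] }  — shift, reduce
  I2: { [L → . e], [P → . T Y], [T → . * P], [T → . L T], [T → . P], [T → . num L], [T → . num], [T → L . T] }  — shift
  I3: { [T → P .], [Y → P .] }  — 2 reduces
  I4: { [L → . e], [P → . T Y], [P → T . Y], [T → . * P], [T → . L T], [T → . P], [T → . num L], [T → . num], [Y → . *], [Y → . P] }  — shift
  I5: { [Y' → Y .] }  — accept
  I6: { [L → e .] }  — reduce
  I7: { [L → . e], [T → num . L], [T → num .] }  — shift, reduce
  I8: { [T → num L .] }  — reduce
  I9: { [P → T Y .] }  — reduce
  I10: { [L → . e], [P → . T Y], [T → * . P], [T → . * P], [T → . L T], [T → . P], [T → . num L], [T → . num] }  — shift
  I11: { [T → P .] }  — reduce
  I12: { [L → . e], [P → . T Y], [P → T . Y], [T → . * P], [T → . L T], [T → . P], [T → . num L], [T → . num], [T → L T .], [Y → . *], [Y → . P] }  — shift, reduce
  I13: { [T → * P .], [T → P .] }  — 2 reduces

I3 contains complete items [T → P .], [Y → P .] — reduce-reduce conflict.
I13 contains complete items [T → * P .], [T → P .] — reduce-reduce conflict.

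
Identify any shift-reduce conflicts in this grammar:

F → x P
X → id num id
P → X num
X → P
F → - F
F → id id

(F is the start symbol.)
No shift-reduce conflicts

Augment with F' → F and build the canonical LR(0) collection (I0 = CLOSURE({[F' → . F]}), then GOTO on every symbol after a dot until no new states appear). It has 13 states:
  I0: { [F → . - F], [F → . id id], [F → . x P], [F' → . F] }  — shift
  I1: { [F → - . F], [F → . - F], [F → . id id], [F → . x P] }  — shift
  I2: { [F' → F .] }  — accept
  I3: { [F → id . id] }  — shift
  I4: { [F → x . P], [P → . X num], [X → . P], [X → . id num id] }  — shift
  I5: { [F → x P .], [X → P .] }  — 2 reduces
  I6: { [P → X . num] }  — shift
  I7: { [X → id . num id] }  — shift
  I8: { [X → id num . id] }  — shift
  I9: { [X → id num id .] }  — reduce
  I10: { [P → X num .] }  — reduce
  I11: { [F → id id .] }  — reduce
  I12: { [F → - F .] }  — reduce

No state contains both a complete item and a shift item.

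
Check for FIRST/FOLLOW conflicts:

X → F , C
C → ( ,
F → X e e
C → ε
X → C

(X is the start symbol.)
Yes. X → F ',' C with FOLLOW(X) on { 'e' }

A FIRST/FOLLOW conflict occurs when a non-terminal N has a nullable alternative N → β (β ⇒* ε) and another alternative N → α with FIRST(α) ∩ FOLLOW(N) ≠ ∅: on such a lookahead the parser cannot decide between expanding α and letting N vanish via β.

Nullable non-terminals: C, X.
FIRST sets used below: FIRST(F) = { '(', 'e' }, FIRST(C) = { '(', ε }

C: nullable alternative(s) C → ε; FOLLOW(C) = { $, 'e' }
  C → ( ,: FIRST \ {ε} = { '(' } — disjoint from FOLLOW(C)
  C → ε: FIRST \ {ε} = { } — this is the only nullable alternative, skip

X: nullable alternative(s) X → C; FOLLOW(X) = { $, 'e' }
  X → F , C: FIRST \ {ε} = { '(', 'e' } — overlaps FOLLOW(X) on { 'e' }: CONFLICT
  X → C: FIRST \ {ε} = { '(' } — this is the only nullable alternative, skip

F has no nullable alternative, so no FIRST/FOLLOW check is needed there.

So the grammar has 1 FIRST/FOLLOW conflict (marked CONFLICT above).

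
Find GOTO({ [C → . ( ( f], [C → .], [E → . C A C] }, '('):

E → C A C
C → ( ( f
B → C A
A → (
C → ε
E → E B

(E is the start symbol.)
{ [C → ( . ( f] }

GOTO(I, '(') = CLOSURE({ [A → αX.β] : [A → α.Xβ] ∈ I, X = '(' })

Items with dot before '(', with the dot advanced:
  [C → . ( ( f] → [C → ( . ( f]
Closure adds nothing (no advanced item has the dot before a non-terminal).

GOTO = { [C → ( . ( f] }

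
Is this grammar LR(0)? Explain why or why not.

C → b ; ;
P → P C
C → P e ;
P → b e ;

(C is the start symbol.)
Yes, the grammar is LR(0)

Augment with C' → C and build the canonical LR(0) collection (I0 = CLOSURE({[C' → . C]}), then GOTO on every symbol after a dot until no new states appear). It has 11 states:
  I0: { [C → . P e ;], [C → . b ; ;], [C' → . C], [P → . P C], [P → . b e ;] }  — shift
  I1: { [C' → C .] }  — accept
  I2: { [C → . P e ;], [C → . b ; ;], [C → P . e ;], [P → . P C], [P → . b e ;], [P → P . C] }  — shift
  I3: { [C → b . ; ;], [P → b . e ;] }  — shift
  I4: { [C → b ; . ;] }  — shift
  I5: { [P → b e . ;] }  — shift
  I6: { [P → b e ; .] }  — reduce
  I7: { [C → b ; ; .] }  — reduce
  I8: { [P → P C .] }  — reduce
  I9: { [C → P e . ;] }  — shift
  I10: { [C → P e ; .] }  — reduce

Every state is either a pure shift/goto state or contains exactly one complete item and nothing to shift — no conflicts. The grammar is LR(0).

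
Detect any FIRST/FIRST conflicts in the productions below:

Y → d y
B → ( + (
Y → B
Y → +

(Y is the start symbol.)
No FIRST/FIRST conflicts.

A FIRST/FIRST conflict occurs when two productions N → α and N → β for the same non-terminal have FIRST(α) ∩ FIRST(β) ≠ ∅ (with ε ∈ FIRST of a nullable right-hand side, so two nullable alternatives also conflict).

FIRST sets of the non-terminals at (or reachable through a nullable prefix from) the front of some alternative:
  FIRST(B) = { '(' }

Productions for Y:
  Y → d y: FIRST = { 'd' }
  Y → B: FIRST = { '(' }
  Y → +: FIRST = { '+' }
B has only one production, so no FIRST/FIRST conflict is possible there.

All alternatives of each non-terminal have pairwise disjoint FIRST sets.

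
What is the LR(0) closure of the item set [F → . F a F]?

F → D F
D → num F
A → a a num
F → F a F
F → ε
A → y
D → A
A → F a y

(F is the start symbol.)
{ [A → . F a y], [A → . a a num], [A → . y], [D → . A], [D → . num F], [F → . D F], [F → . F a F], [F → .] }

To compute CLOSURE, for each item [A → α.Bβ] where B is a non-terminal, add [B → .γ] for all productions B → γ; repeat for the newly added items until nothing changes.

Start with: [F → . F a F]
  [F → . F a F] has the dot before F: add [F → . D F], [F → .]
  [F → . D F] has the dot before D: add [D → . num F], [D → . A]
  [D → . A] has the dot before A: add [A → . a a num], [A → . y], [A → . F a y]
No further items can be added.

CLOSURE = { [A → . F a y], [A → . a a num], [A → . y], [D → . A], [D → . num F], [F → . D F], [F → . F a F], [F → .] }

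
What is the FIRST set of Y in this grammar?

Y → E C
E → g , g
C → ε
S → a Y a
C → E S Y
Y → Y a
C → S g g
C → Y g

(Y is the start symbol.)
{ 'g' }

To compute FIRST(Y), examine every production with Y on the left-hand side, reading each right-hand side left to right until a non-nullable symbol is reached.

FIRST sets of the other non-terminals involved (by the same procedure, iterated to a fixed point):
  FIRST(E) = { 'g' }

From Y → E C:
  - E is a non-terminal: add FIRST(E) \ {ε} = { 'g' }
    E is not nullable, so stop
From Y → Y a:
  - Y is the symbol being defined: contributes nothing new
    Y is not nullable, so stop

Collecting: FIRST(Y) = { 'g' }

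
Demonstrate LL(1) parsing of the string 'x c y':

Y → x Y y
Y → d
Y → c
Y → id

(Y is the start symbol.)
LL(1) parsing maintains a stack (initially the start symbol over $) and the input. At each step: if the stack top is a terminal, match it against the current input token; if it is a non-terminal N, replace it with the RHS of M[N, lookahead] (the unique production whose predict set contains the lookahead).

Stack is shown with the top on the left.

Stack    Input    Action
------------------------
Y $      x c y $  output Y → x Y y
x Y y $  x c y $  match 'x'
Y y $    c y $    output Y → c
c y $    c y $    match 'c'
y $      y $      match 'y'
$        $        accept

The string is accepted.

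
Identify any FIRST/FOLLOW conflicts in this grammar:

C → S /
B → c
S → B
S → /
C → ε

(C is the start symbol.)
No FIRST/FOLLOW conflicts.

A FIRST/FOLLOW conflict occurs when a non-terminal N has a nullable alternative N → β (β ⇒* ε) and another alternative N → α with FIRST(α) ∩ FOLLOW(N) ≠ ∅: on such a lookahead the parser cannot decide between expanding α and letting N vanish via β.

Nullable non-terminals: C.
FIRST sets used below: FIRST(S) = { '/', 'c' }

C: nullable alternative(s) C → ε; FOLLOW(C) = { $ }
  C → S /: FIRST \ {ε} = { '/', 'c' } — disjoint from FOLLOW(C)
  C → ε: FIRST \ {ε} = { } — this is the only nullable alternative, skip

B, S have no nullable alternative, so no FIRST/FOLLOW check is needed there.

No FIRST/FOLLOW conflicts found.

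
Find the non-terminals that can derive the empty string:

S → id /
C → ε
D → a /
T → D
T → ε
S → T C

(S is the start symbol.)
ε-productions: C → ε, T → ε
So C, T are immediately nullable.
S → T C: every symbol on the right is nullable, so S is nullable too.
No further non-terminal can be added: every production for the remaining non-terminals contains a terminal or a non-nullable non-terminal.
Nullable = { 'C', 'S', 'T' }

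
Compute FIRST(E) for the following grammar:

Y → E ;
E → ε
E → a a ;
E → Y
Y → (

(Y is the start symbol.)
{ '(', ';', 'a', ε }

To compute FIRST(E), examine every production with E on the left-hand side, reading each right-hand side left to right until a non-nullable symbol is reached.

FIRST sets of the other non-terminals involved (by the same procedure, iterated to a fixed point):
  FIRST(Y) = { '(', ';', 'a' }

From E → ε:
  - ε-production, so ε ∈ FIRST(E)
From E → a a ;:
  - a is a terminal: add 'a' and stop
From E → Y:
  - Y is a non-terminal: add FIRST(Y) \ {ε} = { '(', ';', 'a' }
    Y is not nullable, so stop

Collecting: FIRST(E) = { '(', ';', 'a', ε }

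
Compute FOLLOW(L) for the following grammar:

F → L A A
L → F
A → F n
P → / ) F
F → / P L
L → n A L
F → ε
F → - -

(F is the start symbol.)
{ $, '-', '/', 'n' }

In F → L A A: L is followed by A A, add FIRST(A A) \ {ε} = { '-', '/', 'n' }
In F → / P L: L is at the end, add FOLLOW(F)
In L → n A L: L is at the end; this adds FOLLOW(L) to itself — nothing new

The FOLLOW sets referred to above (computed the same way, to a fixed point):
  FOLLOW(F) = { $, '-', '/', 'n' }

Taking the union: FOLLOW(L) = { $, '-', '/', 'n' }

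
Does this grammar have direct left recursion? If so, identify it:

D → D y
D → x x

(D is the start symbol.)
Yes, D is left-recursive

Direct left recursion occurs when N → N α for some non-terminal N (the right-hand side begins with the left-hand side itself).

D → D y: LEFT RECURSIVE (starts with D)
D → x x: starts with x

The grammar has direct left recursion on: D.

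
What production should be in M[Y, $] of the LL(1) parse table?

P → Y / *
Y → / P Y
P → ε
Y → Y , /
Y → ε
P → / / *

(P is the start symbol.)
Empty (error entry)

To find M[Y, $], we find productions for Y where $ is in the predict set (PREDICT(N → α) = (FIRST(α) \ {ε}) ∪ (FOLLOW(N) if α ⇒* ε)).

Relevant sets:
  FIRST(Y) = { ',', '/', ε }
  FOLLOW(Y) = { ',', '/' }

Y → / P Y: PREDICT = { '/' }
Y → Y , /: PREDICT = { ',', '/' }
Y → ε: PREDICT = { ',', '/' }

M[Y, $] is empty (no production applies)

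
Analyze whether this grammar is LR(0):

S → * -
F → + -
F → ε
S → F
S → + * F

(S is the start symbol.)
Augment with S' → S and build the canonical LR(0) collection (I0 = CLOSURE({[S' → . S]}), then GOTO on every symbol after a dot until no new states appear). It has 10 states:
  I0: { [F → . + -], [F → .], [S → . * -], [S → . + * F], [S → . F], [S' → . S] }  — shift, reduce
  I1: { [S → * . -] }  — shift
  I2: { [F → + . -], [S → + . * F] }  — shift
  I3: { [S → F .] }  — reduce
  I4: { [S' → S .] }  — accept
  I5: { [F → . + -], [F → .], [S → + * . F] }  — shift, reduce
  I6: { [F → + - .] }  — reduce
  I7: { [F → + . -] }  — shift
  I8: { [S → + * F .] }  — reduce
  I9: { [S → * - .] }  — reduce

Conflict in state I0:
  Shift-reduce conflict between [F → .] and [F → . + -]
So the grammar is NOT LR(0).

Answer: No. Shift-reduce conflict between [F → .] and [F → . + -]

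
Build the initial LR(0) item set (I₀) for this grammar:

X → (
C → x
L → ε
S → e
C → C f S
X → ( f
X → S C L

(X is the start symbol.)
{ [S → . e], [X → . ( f], [X → . (], [X → . S C L], [X' → . X] }

First, augment the grammar with X' → X
I₀ = CLOSURE({ [X' → . X] }):
  [X' → . X] has the dot before X: add [X → . (], [X → . ( f], [X → . S C L]
  [X → . S C L] has the dot before S: add [S → . e]
No further items can be added.

I₀ = { [S → . e], [X → . ( f], [X → . (], [X → . S C L], [X' → . X] }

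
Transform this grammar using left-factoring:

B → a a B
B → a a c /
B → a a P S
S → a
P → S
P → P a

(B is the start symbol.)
B → a a B'
B' → B
B' → c /
B' → P S
S → a
P → S
P → P a

Left-factoring transforms A → αβ₁ | αβ₂ into A → αA' and A' → β₁ | β₂
(α is the longest common prefix among the alternatives). Repeat until
no nonterminal has two alternatives with a common prefix.

Round 1: B has alternatives sharing prefix 'a a'. Introduce B': B → a a B'
  Add: B' → B
  Add: B' → c /
  Add: B' → P S

No remaining common prefixes — done.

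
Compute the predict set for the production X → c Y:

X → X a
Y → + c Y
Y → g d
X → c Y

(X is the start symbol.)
PREDICT(X → c Y) = (FIRST(RHS) \ {ε}) ∪ (FOLLOW(X) if ε ∈ FIRST(RHS), i.e. RHS ⇒* ε)
FIRST(c Y) = { 'c' }
ε ∉ FIRST(c Y), so FOLLOW(X) is not added.
PREDICT(X → c Y) = { 'c' }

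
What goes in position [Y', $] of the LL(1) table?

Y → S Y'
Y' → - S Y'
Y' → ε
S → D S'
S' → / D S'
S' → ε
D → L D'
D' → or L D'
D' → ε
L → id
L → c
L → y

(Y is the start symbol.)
Y' → ε

To find M[Y', $], we find productions for Y' where $ is in the predict set (PREDICT(N → α) = (FIRST(α) \ {ε}) ∪ (FOLLOW(N) if α ⇒* ε)).

Relevant sets:
  FOLLOW(Y') = { $ }

Y' → - S Y': PREDICT = { '-' }
Y' → ε: PREDICT = { $ }
  $ is in predict set, so this production goes in M[Y', $]

M[Y', $] = Y' → ε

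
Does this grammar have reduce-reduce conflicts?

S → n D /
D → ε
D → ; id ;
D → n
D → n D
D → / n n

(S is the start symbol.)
Yes — I6: [D → .] vs [D → n .]

A reduce-reduce conflict occurs when an LR(0) state has two complete items [A → α .] and [B → β .] — both call for a reduction, and with no lookahead the parser cannot choose between them.

Augment with S' → S and build the canonical LR(0) collection (I0 = CLOSURE({[S' → . S]}), then GOTO on every symbol after a dot until no new states appear). It has 13 states:
  I0: { [S → . n D /], [S' → . S] }  — shift
  I1: { [S' → S .] }  — accept
  I2: { [D → . / n n], [D → . ; id ;], [D → . n D], [D → . n], [D → .], [S → n . D /] }  — shift, reduce
  I3: { [D → / . n n] }  — shift
  I4: { [D → ; . id ;] }  — shift
  I5: { [S → n D . /] }  — shift
  I6: { [D → . / n n], [D → . ; id ;], [D → . n D], [D → . n], [D → .], [D → n . D], [D → n .] }  — shift, 2 reduces
  I7: { [D → n D .] }  — reduce
  I8: { [S → n D / .] }  — reduce
  I9: { [D → ; id . ;] }  — shift
  I10: { [D → ; id ; .] }  — reduce
  I11: { [D → / n . n] }  — shift
  I12: { [D → / n n .] }  — reduce

I6 contains complete items [D → .], [D → n .] — reduce-reduce conflict.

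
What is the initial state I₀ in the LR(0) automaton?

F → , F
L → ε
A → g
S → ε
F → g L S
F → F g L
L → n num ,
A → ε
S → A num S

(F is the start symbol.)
First, augment the grammar with F' → F
I₀ = CLOSURE({ [F' → . F] }):
  [F' → . F] has the dot before F: add [F → . , F], [F → . g L S], [F → . F g L]
No further items can be added.

I₀ = { [F → . , F], [F → . F g L], [F → . g L S], [F' → . F] }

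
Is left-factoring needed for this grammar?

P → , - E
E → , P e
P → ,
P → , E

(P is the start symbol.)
Left-factoring is needed when two productions for the same non-terminal
share a common prefix on the right-hand side.

Productions for P:
  P → , - E
  P → ,
  P → , E

Found common prefix ',' in productions for P

Answer: Yes, P has productions with common prefix ','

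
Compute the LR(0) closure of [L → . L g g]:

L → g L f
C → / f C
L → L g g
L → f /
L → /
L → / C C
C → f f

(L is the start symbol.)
To compute CLOSURE, for each item [A → α.Bβ] where B is a non-terminal, add [B → .γ] for all productions B → γ; repeat for the newly added items until nothing changes.

Start with: [L → . L g g]
  [L → . L g g] has the dot before L: add [L → . g L f], [L → . f /], [L → . /], [L → . / C C]
No further items can be added.

CLOSURE = { [L → . / C C], [L → . /], [L → . L g g], [L → . f /], [L → . g L f] }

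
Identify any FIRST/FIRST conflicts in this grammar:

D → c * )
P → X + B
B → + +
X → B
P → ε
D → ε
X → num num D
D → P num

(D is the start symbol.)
A FIRST/FIRST conflict occurs when two productions N → α and N → β for the same non-terminal have FIRST(α) ∩ FIRST(β) ≠ ∅ (with ε ∈ FIRST of a nullable right-hand side, so two nullable alternatives also conflict).

FIRST sets of the non-terminals at (or reachable through a nullable prefix from) the front of some alternative:
  FIRST(P) = { '+', 'num', ε }
  FIRST(X) = { '+', 'num' }
  FIRST(B) = { '+' }

Productions for D:
  D → c * ): FIRST = { 'c' }
  D → ε: FIRST = { ε }
  D → P num: FIRST = { '+', 'num' }
Productions for P:
  P → X + B: FIRST = { '+', 'num' }
  P → ε: FIRST = { ε }
Productions for X:
  X → B: FIRST = { '+' }
  X → num num D: FIRST = { 'num' }
B has only one production, so no FIRST/FIRST conflict is possible there.

All alternatives of each non-terminal have pairwise disjoint FIRST sets.

Answer: No FIRST/FIRST conflicts.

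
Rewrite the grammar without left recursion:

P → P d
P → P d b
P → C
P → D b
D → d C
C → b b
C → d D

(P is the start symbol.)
P is directly left-recursive. The standard transformation for
  A → A α₁ | ... | A α_m | β₁ | ... | β_n
is
  A  → β₁ A' | ... | β_n A'
  A' → α₁ A' | ... | α_m A' | ε

P → C becomes P → C P'
P → D b becomes P → D b P'
P → P d becomes P' → d P'
P → P d b becomes P' → d b P'
Add P' → ε

Productions for other non-terminals are unchanged:
  D → d C
  C → b b
  C → d D

Resulting grammar:
P → C P'
P → D b P'
P' → d P'
P' → d b P'
P' → ε
D → d C
C → b b
C → d D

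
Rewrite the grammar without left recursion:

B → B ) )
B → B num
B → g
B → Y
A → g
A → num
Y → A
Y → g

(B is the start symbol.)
B → g B'
B → Y B'
B' → ) ) B'
B' → num B'
B' → ε
A → g
A → num
Y → A
Y → g

B is directly left-recursive. The standard transformation for
  A → A α₁ | ... | A α_m | β₁ | ... | β_n
is
  A  → β₁ A' | ... | β_n A'
  A' → α₁ A' | ... | α_m A' | ε

B → g becomes B → g B'
B → Y becomes B → Y B'
B → B ) ) becomes B' → ) ) B'
B → B num becomes B' → num B'
Add B' → ε

Productions for other non-terminals are unchanged:
  A → g
  A → num
  Y → A
  Y → g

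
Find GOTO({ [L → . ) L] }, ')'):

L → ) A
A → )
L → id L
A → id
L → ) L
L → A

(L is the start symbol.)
GOTO(I, ')') = CLOSURE({ [A → αX.β] : [A → α.Xβ] ∈ I, X = ')' })

Items with dot before ')', with the dot advanced:
  [L → . ) L] → [L → ) . L]
Closure of the advanced items:
  [L → ) . L] has the dot before L: add [L → . ) A], [L → . id L], [L → . ) L], [L → . A]
  [L → . A] has the dot before A: add [A → . )], [A → . id]

GOTO = { [A → . )], [A → . id], [L → ) . L], [L → . ) A], [L → . ) L], [L → . A], [L → . id L] }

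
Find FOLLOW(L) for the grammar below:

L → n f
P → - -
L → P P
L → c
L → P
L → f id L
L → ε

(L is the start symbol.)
{ $ }

L is the start symbol, so $ ∈ FOLLOW(L).
In L → f id L: L is at the end; this adds FOLLOW(L) to itself — nothing new

Taking the union: FOLLOW(L) = { $ }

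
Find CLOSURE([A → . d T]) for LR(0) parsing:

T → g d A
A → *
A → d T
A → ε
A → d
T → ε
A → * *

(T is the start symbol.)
To compute CLOSURE, for each item [A → α.Bβ] where B is a non-terminal, add [B → .γ] for all productions B → γ; repeat for the newly added items until nothing changes.

Start with: [A → . d T]
The dot precedes the terminal d, so nothing is added.

CLOSURE = { [A → . d T] }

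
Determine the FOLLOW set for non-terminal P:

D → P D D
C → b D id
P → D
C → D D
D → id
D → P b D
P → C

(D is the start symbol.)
{ 'b', 'id' }

To compute FOLLOW(P), find every occurrence of P on a right-hand side N → α P β: add FIRST(β) \ {ε}, and if β is empty or nullable also add FOLLOW(N). Iterate to a fixed point.

In D → P D D: P is followed by D D, add FIRST(D D) \ {ε} = { 'b', 'id' }
In D → P b D: P is followed by b D, add FIRST(b D) \ {ε} = { 'b' }

Taking the union: FOLLOW(P) = { 'b', 'id' }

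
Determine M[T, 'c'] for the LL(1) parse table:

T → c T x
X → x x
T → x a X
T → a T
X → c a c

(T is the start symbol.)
T → c T x

To find M[T, 'c'], we find productions for T where 'c' is in the predict set (PREDICT(N → α) = (FIRST(α) \ {ε}) ∪ (FOLLOW(N) if α ⇒* ε)).

T → c T x: PREDICT = { 'c' }
  'c' is in predict set, so this production goes in M[T, 'c']
T → x a X: PREDICT = { 'x' }
T → a T: PREDICT = { 'a' }

M[T, 'c'] = T → c T x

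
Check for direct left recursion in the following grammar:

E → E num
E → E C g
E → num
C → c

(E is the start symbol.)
Yes, E is left-recursive

E → E num: LEFT RECURSIVE (starts with E)
E → E C g: LEFT RECURSIVE (starts with E)
E → num: starts with num
C → c: starts with c

The grammar has direct left recursion on: E.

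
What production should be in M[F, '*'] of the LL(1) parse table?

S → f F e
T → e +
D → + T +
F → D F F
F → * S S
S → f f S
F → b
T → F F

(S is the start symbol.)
F → * S S

To find M[F, '*'], we find productions for F where '*' is in the predict set (PREDICT(N → α) = (FIRST(α) \ {ε}) ∪ (FOLLOW(N) if α ⇒* ε)).

Relevant sets:
  FIRST(D) = { '+' }

F → D F F: PREDICT = { '+' }
F → * S S: PREDICT = { '*' }
  '*' is in predict set, so this production goes in M[F, '*']
F → b: PREDICT = { 'b' }

M[F, '*'] = F → * S S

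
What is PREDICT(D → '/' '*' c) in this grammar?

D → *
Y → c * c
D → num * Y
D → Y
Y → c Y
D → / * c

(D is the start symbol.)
{ '/' }

PREDICT(D → '/' '*' c) = (FIRST(RHS) \ {ε}) ∪ (FOLLOW(D) if ε ∈ FIRST(RHS), i.e. RHS ⇒* ε)
FIRST('/' '*' c) = { '/' }
ε ∉ FIRST('/' '*' c), so FOLLOW(D) is not added.
PREDICT(D → '/' '*' c) = { '/' }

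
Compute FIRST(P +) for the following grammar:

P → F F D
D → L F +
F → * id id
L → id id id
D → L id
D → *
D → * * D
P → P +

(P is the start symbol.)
FIRST sets of the non-terminals involved (from the grammar, by fixed-point iteration):
  FIRST(P) = { '*' }

To compute FIRST(P +), process the symbols left to right:
Symbol P is a non-terminal. Add FIRST(P) \ {ε} = { '*' }
P is not nullable (ε ∉ FIRST(P)), so stop here.
FIRST(P +) = { '*' }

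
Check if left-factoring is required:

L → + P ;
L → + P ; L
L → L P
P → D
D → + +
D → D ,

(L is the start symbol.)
Left-factoring is needed when two productions for the same non-terminal
share a common prefix on the right-hand side.

Productions for L:
  L → + P ;
  L → + P ; L
  L → L P
Productions for D:
  D → + +
  D → D ,

Found common prefix '+ P ;' in productions for L

Answer: Yes, L has productions with common prefix '+ P ;'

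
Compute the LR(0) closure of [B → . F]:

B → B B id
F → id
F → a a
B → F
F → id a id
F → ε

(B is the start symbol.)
{ [B → . F], [F → . a a], [F → . id a id], [F → . id], [F → .] }

Start with: [B → . F]
  [B → . F] has the dot before F: add [F → . id], [F → . a a], [F → . id a id], [F → .]
No further items can be added.

CLOSURE = { [B → . F], [F → . a a], [F → . id a id], [F → . id], [F → .] }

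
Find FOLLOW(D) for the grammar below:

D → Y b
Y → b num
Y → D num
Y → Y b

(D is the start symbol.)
{ $, 'num' }

D is the start symbol, so $ ∈ FOLLOW(D).
In Y → D num: D is followed by num, add FIRST(num) \ {ε} = { 'num' }

Taking the union: FOLLOW(D) = { $, 'num' }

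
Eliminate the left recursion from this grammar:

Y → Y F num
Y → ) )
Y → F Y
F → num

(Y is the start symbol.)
Y → ) ) Y'
Y → F Y Y'
Y' → F num Y'
Y' → ε
F → num

Y is directly left-recursive. The standard transformation for
  A → A α₁ | ... | A α_m | β₁ | ... | β_n
is
  A  → β₁ A' | ... | β_n A'
  A' → α₁ A' | ... | α_m A' | ε

Y → ) ) becomes Y → ) ) Y'
Y → F Y becomes Y → F Y Y'
Y → Y F num becomes Y' → F num Y'
Add Y' → ε

Productions for other non-terminals are unchanged:
  F → num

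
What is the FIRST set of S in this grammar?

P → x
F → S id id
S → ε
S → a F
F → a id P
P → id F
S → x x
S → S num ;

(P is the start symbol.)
To compute FIRST(S), examine every production with S on the left-hand side, reading each right-hand side left to right until a non-nullable symbol is reached.

From S → ε:
  - ε-production, so ε ∈ FIRST(S)
From S → a F:
  - a is a terminal: add 'a' and stop
From S → x x:
  - x is a terminal: add 'x' and stop
From S → S num ;:
  - S is the symbol being defined: contributes nothing new
    S is nullable, so continue to the next symbol
  - num is a terminal: add 'num' and stop

Collecting: FIRST(S) = { 'a', 'num', 'x', ε }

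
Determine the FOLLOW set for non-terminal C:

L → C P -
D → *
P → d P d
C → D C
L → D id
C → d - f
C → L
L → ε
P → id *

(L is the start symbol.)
To compute FOLLOW(C), find every occurrence of C on a right-hand side N → α C β: add FIRST(β) \ {ε}, and if β is empty or nullable also add FOLLOW(N). Iterate to a fixed point.

In L → C P -: C is followed by P '-', add FIRST(P '-') \ {ε} = { 'd', 'id' }
In C → D C: C is at the end; this adds FOLLOW(C) to itself — nothing new

Taking the union: FOLLOW(C) = { 'd', 'id' }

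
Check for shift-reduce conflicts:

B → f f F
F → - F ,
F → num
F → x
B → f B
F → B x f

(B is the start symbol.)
Yes — I6: [B → f B .] vs [F → B . x f]

Augment with B' → B and build the canonical LR(0) collection (I0 = CLOSURE({[B' → . B]}), then GOTO on every symbol after a dot until no new states appear). It has 15 states:
  I0: { [B → . f B], [B → . f f F], [B' → . B] }  — shift
  I1: { [B' → B .] }  — accept
  I2: { [B → . f B], [B → . f f F], [B → f . B], [B → f . f F] }  — shift
  I3: { [B → f B .] }  — reduce
  I4: { [B → . f B], [B → . f f F], [B → f . B], [B → f . f F], [B → f f . F], [F → . - F ,], [F → . B x f], [F → . num], [F → . x] }  — shift
  I5: { [B → . f B], [B → . f f F], [F → - . F ,], [F → . - F ,], [F → . B x f], [F → . num], [F → . x] }  — shift
  I6: { [B → f B .], [F → B . x f] }  — shift, reduce
  I7: { [B → f f F .] }  — reduce
  I8: { [F → num .] }  — reduce
  I9: { [F → x .] }  — reduce
  I10: { [F → B x . f] }  — shift
  I11: { [F → B x f .] }  — reduce
  I12: { [F → B . x f] }  — shift
  I13: { [F → - F . ,] }  — shift
  I14: { [F → - F , .] }  — reduce

I6 contains reduce item [B → f B .] and shift item [F → B . x f] — shift-reduce conflict.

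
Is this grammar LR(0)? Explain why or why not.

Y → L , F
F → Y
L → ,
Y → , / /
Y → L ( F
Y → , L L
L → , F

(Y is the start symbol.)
Augment with Y' → Y and build the canonical LR(0) collection (I0 = CLOSURE({[Y' → . Y]}), then GOTO on every symbol after a dot until no new states appear). It has 16 states:
  I0: { [L → . , F], [L → . ,], [Y → . , / /], [Y → . , L L], [Y → . L ( F], [Y → . L , F], [Y' → . Y] }  — shift
  I1: { [F → . Y], [L → , . F], [L → , .], [L → . , F], [L → . ,], [Y → , . / /], [Y → , . L L], [Y → . , / /], [Y → . , L L], [Y → . L ( F], [Y → . L , F] }  — shift, reduce
  I2: { [Y → L . ( F], [Y → L . , F] }  — shift
  I3: { [Y' → Y .] }  — accept
  I4: { [F → . Y], [L → . , F], [L → . ,], [Y → . , / /], [Y → . , L L], [Y → . L ( F], [Y → . L , F], [Y → L ( . F] }  — shift
  I5: { [F → . Y], [L → . , F], [L → . ,], [Y → . , / /], [Y → . , L L], [Y → . L ( F], [Y → . L , F], [Y → L , . F] }  — shift
  I6: { [Y → L , F .] }  — reduce
  I7: { [F → Y .] }  — reduce
  I8: { [Y → L ( F .] }  — reduce
  I9: { [Y → , / . /] }  — shift
  I10: { [L → , F .] }  — reduce
  I11: { [L → . , F], [L → . ,], [Y → , L . L], [Y → L . ( F], [Y → L . , F] }  — shift
  I12: { [F → . Y], [L → , . F], [L → , .], [L → . , F], [L → . ,], [Y → . , / /], [Y → . , L L], [Y → . L ( F], [Y → . L , F], [Y → L , . F] }  — shift, reduce
  I13: { [Y → , L L .] }  — reduce
  I14: { [L → , F .], [Y → L , F .] }  — 2 reduces
  I15: { [Y → , / / .] }  — reduce

Conflict in state I1:
  Shift-reduce conflict between [L → , .] and [L → . ,]
So the grammar is NOT LR(0).

Answer: No. Shift-reduce conflict between [L → , .] and [L → . ,]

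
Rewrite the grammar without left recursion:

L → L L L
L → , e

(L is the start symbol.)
L is directly left-recursive. The standard transformation for
  A → A α₁ | ... | A α_m | β₁ | ... | β_n
is
  A  → β₁ A' | ... | β_n A'
  A' → α₁ A' | ... | α_m A' | ε

L → , e becomes L → , e L'
L → L L L becomes L' → L L L'
Add L' → ε

Resulting grammar:
L → , e L'
L' → L L L'
L' → ε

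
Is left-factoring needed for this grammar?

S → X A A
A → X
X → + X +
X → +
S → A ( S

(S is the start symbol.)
Yes, X has productions with common prefix '+'

Left-factoring is needed when two productions for the same non-terminal
share a common prefix on the right-hand side.

Productions for S:
  S → X A A
  S → A ( S
Productions for X:
  X → + X +
  X → +

Found common prefix '+' in productions for X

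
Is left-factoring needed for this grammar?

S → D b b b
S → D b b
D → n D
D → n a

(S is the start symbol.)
Yes, S has productions with common prefix 'D b b'; D has productions with common prefix 'n'

Left-factoring is needed when two productions for the same non-terminal
share a common prefix on the right-hand side.

Productions for S:
  S → D b b b
  S → D b b
Productions for D:
  D → n D
  D → n a

Found common prefix 'D b b' in productions for S
Found common prefix 'n' in productions for D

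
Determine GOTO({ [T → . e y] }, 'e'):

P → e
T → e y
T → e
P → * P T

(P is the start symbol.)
GOTO(I, 'e') = CLOSURE({ [A → αX.β] : [A → α.Xβ] ∈ I, X = 'e' })

Items with dot before 'e', with the dot advanced:
  [T → . e y] → [T → e . y]
Closure adds nothing (no advanced item has the dot before a non-terminal).

GOTO = { [T → e . y] }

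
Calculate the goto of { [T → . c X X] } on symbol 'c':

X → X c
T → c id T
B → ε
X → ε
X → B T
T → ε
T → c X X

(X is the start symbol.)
{ [B → .], [T → c . X X], [X → . B T], [X → . X c], [X → .] }

GOTO(I, 'c') = CLOSURE({ [A → αX.β] : [A → α.Xβ] ∈ I, X = 'c' })

Items with dot before 'c', with the dot advanced:
  [T → . c X X] → [T → c . X X]
Closure of the advanced items:
  [T → c . X X] has the dot before X: add [X → . X c], [X → .], [X → . B T]
  [X → . B T] has the dot before B: add [B → .]

GOTO = { [B → .], [T → c . X X], [X → . B T], [X → . X c], [X → .] }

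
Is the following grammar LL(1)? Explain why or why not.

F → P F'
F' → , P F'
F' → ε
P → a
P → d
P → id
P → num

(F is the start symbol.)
A grammar is LL(1) if for each non-terminal N with multiple productions, the predict sets of those productions are pairwise disjoint, where PREDICT(N → α) = (FIRST(α) \ {ε}) ∪ (FOLLOW(N) if α ⇒* ε).

Relevant sets:
  FOLLOW(F') = { $ }

For F':
  PREDICT(F' → ',' P F') = { ',' }
  PREDICT(F' → ε) = { $ }
For P:
  PREDICT(P → a) = { 'a' }
  PREDICT(P → d) = { 'd' }
  PREDICT(P → id) = { 'id' }
  PREDICT(P → num) = { 'num' }
F has a single production, so nothing to check there.

All predict sets are disjoint. The grammar IS LL(1).

Answer: Yes, the grammar is LL(1).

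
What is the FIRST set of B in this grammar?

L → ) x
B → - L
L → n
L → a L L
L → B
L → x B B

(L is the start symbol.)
{ '-' }

From B → - L:
  - '-' is a terminal: add '-' and stop

Collecting: FIRST(B) = { '-' }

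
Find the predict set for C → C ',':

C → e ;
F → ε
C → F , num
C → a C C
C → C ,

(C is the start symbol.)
{ ',', 'a', 'e' }

PREDICT(C → C ',') = (FIRST(RHS) \ {ε}) ∪ (FOLLOW(C) if ε ∈ FIRST(RHS), i.e. RHS ⇒* ε)
FIRST(C) = { ',', 'a', 'e' }
FIRST(C ',') = { ',', 'a', 'e' }
ε ∉ FIRST(C ','), so FOLLOW(C) is not added.
PREDICT(C → C ',') = { ',', 'a', 'e' }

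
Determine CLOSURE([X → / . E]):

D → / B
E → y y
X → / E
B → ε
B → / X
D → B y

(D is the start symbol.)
To compute CLOSURE, for each item [A → α.Bβ] where B is a non-terminal, add [B → .γ] for all productions B → γ; repeat for the newly added items until nothing changes.

Start with: [X → / . E]
  [X → / . E] has the dot before E: add [E → . y y]
No further items can be added.

CLOSURE = { [E → . y y], [X → / . E] }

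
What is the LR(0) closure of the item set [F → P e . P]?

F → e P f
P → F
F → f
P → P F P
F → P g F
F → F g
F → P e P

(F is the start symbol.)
{ [F → . F g], [F → . P e P], [F → . P g F], [F → . e P f], [F → . f], [F → P e . P], [P → . F], [P → . P F P] }

Start with: [F → P e . P]
  [F → P e . P] has the dot before P: add [P → . F], [P → . P F P]
  [P → . F] has the dot before F: add [F → . e P f], [F → . f], [F → . P g F], [F → . F g], [F → . P e P]
No further items can be added.

CLOSURE = { [F → . F g], [F → . P e P], [F → . P g F], [F → . e P f], [F → . f], [F → P e . P], [P → . F], [P → . P F P] }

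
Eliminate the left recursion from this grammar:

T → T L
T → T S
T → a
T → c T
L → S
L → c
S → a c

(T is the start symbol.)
T is directly left-recursive. The standard transformation for
  A → A α₁ | ... | A α_m | β₁ | ... | β_n
is
  A  → β₁ A' | ... | β_n A'
  A' → α₁ A' | ... | α_m A' | ε

T → a becomes T → a T'
T → c T becomes T → c T T'
T → T L becomes T' → L T'
T → T S becomes T' → S T'
Add T' → ε

Productions for other non-terminals are unchanged:
  L → S
  L → c
  S → a c

Resulting grammar:
T → a T'
T → c T T'
T' → L T'
T' → S T'
T' → ε
L → S
L → c
S → a c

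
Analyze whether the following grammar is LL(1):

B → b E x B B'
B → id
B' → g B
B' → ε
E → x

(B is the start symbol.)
A grammar is LL(1) if for each non-terminal N with multiple productions, the predict sets of those productions are pairwise disjoint, where PREDICT(N → α) = (FIRST(α) \ {ε}) ∪ (FOLLOW(N) if α ⇒* ε).

Relevant sets:
  FOLLOW(B') = { $, 'g' }

For B:
  PREDICT(B → b E x B B') = { 'b' }
  PREDICT(B → id) = { 'id' }
For B':
  PREDICT(B' → g B) = { 'g' }
  PREDICT(B' → ε) = { $, 'g' }
E has a single production, so nothing to check there.

Conflict found: Predict set conflict for B': { 'g' }
The grammar is NOT LL(1).

Answer: No. Predict set conflict for B': { 'g' }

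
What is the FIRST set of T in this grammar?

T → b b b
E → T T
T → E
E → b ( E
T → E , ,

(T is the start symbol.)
{ 'b' }

To compute FIRST(T), examine every production with T on the left-hand side, reading each right-hand side left to right until a non-nullable symbol is reached.

FIRST sets of the other non-terminals involved (by the same procedure, iterated to a fixed point):
  FIRST(E) = { 'b' }

From T → b b b:
  - b is a terminal: add 'b' and stop
From T → E:
  - E is a non-terminal: add FIRST(E) \ {ε} = { 'b' }
    E is not nullable, so stop
From T → E , ,:
  - E is a non-terminal: add FIRST(E) \ {ε} = { 'b' }
    E is not nullable, so stop

Collecting: FIRST(T) = { 'b' }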